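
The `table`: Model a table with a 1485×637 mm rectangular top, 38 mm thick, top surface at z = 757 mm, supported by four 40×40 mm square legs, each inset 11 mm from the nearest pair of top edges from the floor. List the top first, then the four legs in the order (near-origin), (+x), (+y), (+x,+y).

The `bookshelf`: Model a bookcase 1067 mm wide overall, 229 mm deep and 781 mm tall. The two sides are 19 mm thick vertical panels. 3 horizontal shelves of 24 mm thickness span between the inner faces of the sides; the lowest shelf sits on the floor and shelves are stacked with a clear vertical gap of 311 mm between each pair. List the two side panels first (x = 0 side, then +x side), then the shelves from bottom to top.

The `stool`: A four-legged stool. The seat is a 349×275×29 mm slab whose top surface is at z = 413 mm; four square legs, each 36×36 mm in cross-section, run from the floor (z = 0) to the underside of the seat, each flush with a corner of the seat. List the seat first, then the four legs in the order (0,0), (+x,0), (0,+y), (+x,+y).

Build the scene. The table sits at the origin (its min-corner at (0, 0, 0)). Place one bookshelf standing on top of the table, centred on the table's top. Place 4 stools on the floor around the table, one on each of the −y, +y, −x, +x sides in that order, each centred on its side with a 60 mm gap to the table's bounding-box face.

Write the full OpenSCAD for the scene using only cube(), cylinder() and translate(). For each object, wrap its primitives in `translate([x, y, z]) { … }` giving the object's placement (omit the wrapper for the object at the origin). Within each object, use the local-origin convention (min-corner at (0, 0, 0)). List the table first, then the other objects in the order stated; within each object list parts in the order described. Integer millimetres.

translate([0, 0, 719]) cube([1485, 637, 38]);
translate([11, 11, 0]) cube([40, 40, 719]);
translate([1434, 11, 0]) cube([40, 40, 719]);
translate([11, 586, 0]) cube([40, 40, 719]);
translate([1434, 586, 0]) cube([40, 40, 719]);
translate([209, 204, 757]) {
  cube([19, 229, 781]);
  translate([1048, 0, 0]) cube([19, 229, 781]);
  translate([19, 0, 0]) cube([1029, 229, 24]);
  translate([19, 0, 335]) cube([1029, 229, 24]);
  translate([19, 0, 670]) cube([1029, 229, 24]);
}
translate([568, -335, 0]) {
  translate([0, 0, 384]) cube([349, 275, 29]);
  cube([36, 36, 384]);
  translate([313, 0, 0]) cube([36, 36, 384]);
  translate([0, 239, 0]) cube([36, 36, 384]);
  translate([313, 239, 0]) cube([36, 36, 384]);
}
translate([568, 697, 0]) {
  translate([0, 0, 384]) cube([349, 275, 29]);
  cube([36, 36, 384]);
  translate([313, 0, 0]) cube([36, 36, 384]);
  translate([0, 239, 0]) cube([36, 36, 384]);
  translate([313, 239, 0]) cube([36, 36, 384]);
}
translate([-409, 181, 0]) {
  translate([0, 0, 384]) cube([349, 275, 29]);
  cube([36, 36, 384]);
  translate([313, 0, 0]) cube([36, 36, 384]);
  translate([0, 239, 0]) cube([36, 36, 384]);
  translate([313, 239, 0]) cube([36, 36, 384]);
}
translate([1545, 181, 0]) {
  translate([0, 0, 384]) cube([349, 275, 29]);
  cube([36, 36, 384]);
  translate([313, 0, 0]) cube([36, 36, 384]);
  translate([0, 239, 0]) cube([36, 36, 384]);
  translate([313, 239, 0]) cube([36, 36, 384]);
}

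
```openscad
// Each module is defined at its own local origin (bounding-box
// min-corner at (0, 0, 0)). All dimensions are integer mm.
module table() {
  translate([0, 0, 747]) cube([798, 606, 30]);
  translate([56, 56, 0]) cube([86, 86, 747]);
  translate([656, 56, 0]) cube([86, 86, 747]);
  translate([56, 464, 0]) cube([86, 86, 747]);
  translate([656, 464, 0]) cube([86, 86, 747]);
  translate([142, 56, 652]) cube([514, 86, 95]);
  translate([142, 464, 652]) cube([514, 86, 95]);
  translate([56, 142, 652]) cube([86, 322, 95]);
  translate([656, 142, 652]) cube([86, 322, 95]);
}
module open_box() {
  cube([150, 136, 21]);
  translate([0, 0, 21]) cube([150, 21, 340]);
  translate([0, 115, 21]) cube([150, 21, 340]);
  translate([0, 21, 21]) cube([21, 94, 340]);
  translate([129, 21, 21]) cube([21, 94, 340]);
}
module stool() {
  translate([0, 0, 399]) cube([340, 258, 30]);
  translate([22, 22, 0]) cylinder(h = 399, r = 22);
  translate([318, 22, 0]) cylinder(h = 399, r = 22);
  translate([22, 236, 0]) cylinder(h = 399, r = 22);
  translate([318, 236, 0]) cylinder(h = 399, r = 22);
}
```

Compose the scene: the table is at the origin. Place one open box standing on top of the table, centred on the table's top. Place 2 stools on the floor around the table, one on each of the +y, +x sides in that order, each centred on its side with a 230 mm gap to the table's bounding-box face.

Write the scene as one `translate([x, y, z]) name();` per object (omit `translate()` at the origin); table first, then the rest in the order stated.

table();
translate([324, 235, 777]) open_box();
translate([229, 836, 0]) stool();
translate([1028, 174, 0]) stool();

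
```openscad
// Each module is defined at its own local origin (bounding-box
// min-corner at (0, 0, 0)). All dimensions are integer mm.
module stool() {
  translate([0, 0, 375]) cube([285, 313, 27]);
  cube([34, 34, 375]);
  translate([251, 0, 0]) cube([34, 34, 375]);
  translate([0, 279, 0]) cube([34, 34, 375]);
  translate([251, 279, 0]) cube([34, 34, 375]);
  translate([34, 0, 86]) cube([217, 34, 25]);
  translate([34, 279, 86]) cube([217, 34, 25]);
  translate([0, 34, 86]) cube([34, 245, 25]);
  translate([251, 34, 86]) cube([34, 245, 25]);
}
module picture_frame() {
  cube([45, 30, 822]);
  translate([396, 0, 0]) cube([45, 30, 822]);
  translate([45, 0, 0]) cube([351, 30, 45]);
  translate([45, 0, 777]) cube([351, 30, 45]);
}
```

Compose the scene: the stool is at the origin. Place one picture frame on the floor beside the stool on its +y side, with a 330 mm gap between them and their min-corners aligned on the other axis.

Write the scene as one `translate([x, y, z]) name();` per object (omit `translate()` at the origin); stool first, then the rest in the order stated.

stool();
translate([0, 643, 0]) picture_frame();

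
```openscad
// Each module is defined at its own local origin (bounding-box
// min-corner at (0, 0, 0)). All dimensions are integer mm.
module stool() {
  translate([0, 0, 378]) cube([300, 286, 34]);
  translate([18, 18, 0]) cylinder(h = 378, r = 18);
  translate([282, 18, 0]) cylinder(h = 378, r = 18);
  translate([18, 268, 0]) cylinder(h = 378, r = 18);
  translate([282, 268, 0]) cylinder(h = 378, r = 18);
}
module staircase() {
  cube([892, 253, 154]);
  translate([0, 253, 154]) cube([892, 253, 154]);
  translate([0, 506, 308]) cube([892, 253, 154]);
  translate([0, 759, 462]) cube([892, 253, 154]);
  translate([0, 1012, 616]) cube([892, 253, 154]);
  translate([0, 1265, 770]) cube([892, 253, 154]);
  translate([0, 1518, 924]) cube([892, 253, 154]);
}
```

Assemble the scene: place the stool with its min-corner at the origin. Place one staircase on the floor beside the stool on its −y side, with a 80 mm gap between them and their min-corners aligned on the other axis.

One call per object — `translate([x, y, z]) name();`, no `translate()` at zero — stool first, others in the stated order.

stool();
translate([0, -1851, 0]) staircase();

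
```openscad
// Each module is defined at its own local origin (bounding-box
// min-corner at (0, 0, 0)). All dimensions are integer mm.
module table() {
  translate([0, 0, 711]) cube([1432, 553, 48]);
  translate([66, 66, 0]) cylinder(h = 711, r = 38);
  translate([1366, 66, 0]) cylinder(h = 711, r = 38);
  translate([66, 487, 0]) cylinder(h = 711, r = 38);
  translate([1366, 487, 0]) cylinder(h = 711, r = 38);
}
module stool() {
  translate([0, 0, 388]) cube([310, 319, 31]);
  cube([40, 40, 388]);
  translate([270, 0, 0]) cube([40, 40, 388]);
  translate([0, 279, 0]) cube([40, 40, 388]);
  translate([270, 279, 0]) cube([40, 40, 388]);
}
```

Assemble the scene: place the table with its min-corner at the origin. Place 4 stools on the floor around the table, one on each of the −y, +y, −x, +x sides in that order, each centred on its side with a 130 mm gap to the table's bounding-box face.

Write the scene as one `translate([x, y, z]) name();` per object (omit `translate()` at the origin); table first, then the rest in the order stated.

table();
translate([561, -449, 0]) stool();
translate([561, 683, 0]) stool();
translate([-440, 117, 0]) stool();
translate([1562, 117, 0]) stool();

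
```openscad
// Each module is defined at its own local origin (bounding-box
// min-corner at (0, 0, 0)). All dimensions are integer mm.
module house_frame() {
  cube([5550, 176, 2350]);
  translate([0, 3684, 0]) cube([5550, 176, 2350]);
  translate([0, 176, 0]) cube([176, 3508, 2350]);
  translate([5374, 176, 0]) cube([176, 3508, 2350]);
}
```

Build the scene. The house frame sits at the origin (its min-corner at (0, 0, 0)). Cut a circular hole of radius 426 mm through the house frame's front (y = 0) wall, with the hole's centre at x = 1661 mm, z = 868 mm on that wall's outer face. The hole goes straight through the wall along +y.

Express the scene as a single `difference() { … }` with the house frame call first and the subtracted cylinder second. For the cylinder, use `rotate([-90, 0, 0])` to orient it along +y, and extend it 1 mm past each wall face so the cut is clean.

difference() {
  house_frame();
  translate([1661, -1, 868]) rotate([-90, 0, 0]) cylinder(h = 178, r = 426);
}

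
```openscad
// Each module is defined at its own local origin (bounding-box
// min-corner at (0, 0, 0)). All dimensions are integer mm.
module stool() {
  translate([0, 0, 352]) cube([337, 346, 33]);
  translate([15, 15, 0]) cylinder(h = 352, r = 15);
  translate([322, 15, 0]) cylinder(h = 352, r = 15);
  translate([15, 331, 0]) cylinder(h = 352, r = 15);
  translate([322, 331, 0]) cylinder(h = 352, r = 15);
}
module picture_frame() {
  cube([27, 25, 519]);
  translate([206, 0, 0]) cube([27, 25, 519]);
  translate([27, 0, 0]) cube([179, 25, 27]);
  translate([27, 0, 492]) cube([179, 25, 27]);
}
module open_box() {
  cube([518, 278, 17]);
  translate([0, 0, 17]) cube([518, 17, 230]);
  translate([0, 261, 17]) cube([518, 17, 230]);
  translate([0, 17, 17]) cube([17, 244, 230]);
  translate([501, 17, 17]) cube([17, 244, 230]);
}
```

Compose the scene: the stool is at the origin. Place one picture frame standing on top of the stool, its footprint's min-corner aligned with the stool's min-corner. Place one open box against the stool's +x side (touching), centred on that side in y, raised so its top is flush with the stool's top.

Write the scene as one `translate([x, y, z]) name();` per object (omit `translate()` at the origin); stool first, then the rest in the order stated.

stool();
translate([0, 0, 385]) picture_frame();
translate([337, 34, 138]) open_box();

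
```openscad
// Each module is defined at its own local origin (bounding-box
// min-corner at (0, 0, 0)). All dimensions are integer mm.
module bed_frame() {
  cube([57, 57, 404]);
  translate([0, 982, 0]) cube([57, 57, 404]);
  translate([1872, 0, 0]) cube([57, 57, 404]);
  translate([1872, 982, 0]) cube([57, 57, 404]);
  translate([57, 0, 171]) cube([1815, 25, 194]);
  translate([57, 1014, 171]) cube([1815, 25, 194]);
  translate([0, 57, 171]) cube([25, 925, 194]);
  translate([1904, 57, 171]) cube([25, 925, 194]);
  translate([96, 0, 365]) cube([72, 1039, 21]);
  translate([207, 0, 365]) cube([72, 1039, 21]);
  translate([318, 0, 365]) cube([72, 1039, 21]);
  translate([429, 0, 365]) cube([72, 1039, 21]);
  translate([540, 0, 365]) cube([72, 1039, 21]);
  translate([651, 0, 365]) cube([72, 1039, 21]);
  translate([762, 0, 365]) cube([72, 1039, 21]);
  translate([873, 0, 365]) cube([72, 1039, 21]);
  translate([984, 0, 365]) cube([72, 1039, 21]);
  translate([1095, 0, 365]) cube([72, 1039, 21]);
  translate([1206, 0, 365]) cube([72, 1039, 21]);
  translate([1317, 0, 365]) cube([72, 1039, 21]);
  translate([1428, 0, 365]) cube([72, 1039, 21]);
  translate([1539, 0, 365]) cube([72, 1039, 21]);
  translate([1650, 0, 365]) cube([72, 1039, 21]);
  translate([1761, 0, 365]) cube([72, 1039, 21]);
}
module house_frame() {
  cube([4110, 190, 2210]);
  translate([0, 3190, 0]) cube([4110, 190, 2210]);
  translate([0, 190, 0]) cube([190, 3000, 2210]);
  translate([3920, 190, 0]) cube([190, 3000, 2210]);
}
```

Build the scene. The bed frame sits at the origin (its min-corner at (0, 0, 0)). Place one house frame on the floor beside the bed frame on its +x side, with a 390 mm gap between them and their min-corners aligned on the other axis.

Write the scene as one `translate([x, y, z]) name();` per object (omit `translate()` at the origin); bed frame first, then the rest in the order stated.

bed_frame();
translate([2319, 0, 0]) house_frame();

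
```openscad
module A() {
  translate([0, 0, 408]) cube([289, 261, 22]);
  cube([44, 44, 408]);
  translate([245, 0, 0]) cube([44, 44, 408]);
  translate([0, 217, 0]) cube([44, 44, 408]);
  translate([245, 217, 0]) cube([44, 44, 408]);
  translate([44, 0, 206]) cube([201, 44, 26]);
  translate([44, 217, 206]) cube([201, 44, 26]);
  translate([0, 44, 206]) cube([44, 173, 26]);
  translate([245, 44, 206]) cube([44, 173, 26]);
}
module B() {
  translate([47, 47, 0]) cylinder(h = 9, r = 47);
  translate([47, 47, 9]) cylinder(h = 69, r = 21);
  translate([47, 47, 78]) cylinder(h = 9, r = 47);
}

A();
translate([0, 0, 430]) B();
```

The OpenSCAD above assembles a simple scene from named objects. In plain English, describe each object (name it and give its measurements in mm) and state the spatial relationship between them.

A is a four-legged stool. The seat is 289×261 mm, 22 mm thick, top at z = 430 mm. It stands on four square legs, each 44×44 mm in cross-section, from z = 0 to the seat underside, each flush with a corner of the seat. Four stretchers, 44 mm wide and 26 mm tall, connect adjacent legs with their undersides at z = 206 mm, each running between the inner faces of the legs it joins and aligned with the legs' outer faces on the other axis.

B is a spool: two coaxial disc flanges of radius 47 mm and thickness 9 mm, joined by a core cylinder of radius 21 mm and height 69 mm. The lower flange rests on z = 0 and the three cylinders share a vertical axis.

The spool is on top of the stool.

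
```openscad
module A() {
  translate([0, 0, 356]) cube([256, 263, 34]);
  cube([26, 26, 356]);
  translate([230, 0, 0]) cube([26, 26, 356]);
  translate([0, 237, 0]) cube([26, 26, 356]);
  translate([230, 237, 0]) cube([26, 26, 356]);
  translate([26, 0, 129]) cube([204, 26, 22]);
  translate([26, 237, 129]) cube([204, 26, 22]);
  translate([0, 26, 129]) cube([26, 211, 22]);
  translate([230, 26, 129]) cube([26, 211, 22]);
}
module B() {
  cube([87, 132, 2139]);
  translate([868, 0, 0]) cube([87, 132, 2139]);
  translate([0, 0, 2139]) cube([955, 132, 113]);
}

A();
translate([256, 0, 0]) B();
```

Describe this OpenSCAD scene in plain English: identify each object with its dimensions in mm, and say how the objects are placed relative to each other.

A is a four-legged stool. The seat is 256×263 mm, 34 mm thick, top at z = 390 mm. It stands on four square legs, each 26×26 mm in cross-section, from z = 0 to the seat underside, each flush with a corner of the seat. Four stretchers, 26 mm wide and 22 mm tall, connect adjacent legs with their undersides at z = 129 mm, each running between the inner faces of the legs it joins and aligned with the legs' outer faces on the other axis.

B is a door frame. The clear opening is 781 mm wide and 2139 mm high. Two 87 mm wide jambs, 132 mm deep, stand either side of the opening from the floor to the top of the opening. A 113 mm thick head sits across the top of both jambs, spanning the full outside width of the frame.

The door frame is against the stool's +x side, with their −y faces flush.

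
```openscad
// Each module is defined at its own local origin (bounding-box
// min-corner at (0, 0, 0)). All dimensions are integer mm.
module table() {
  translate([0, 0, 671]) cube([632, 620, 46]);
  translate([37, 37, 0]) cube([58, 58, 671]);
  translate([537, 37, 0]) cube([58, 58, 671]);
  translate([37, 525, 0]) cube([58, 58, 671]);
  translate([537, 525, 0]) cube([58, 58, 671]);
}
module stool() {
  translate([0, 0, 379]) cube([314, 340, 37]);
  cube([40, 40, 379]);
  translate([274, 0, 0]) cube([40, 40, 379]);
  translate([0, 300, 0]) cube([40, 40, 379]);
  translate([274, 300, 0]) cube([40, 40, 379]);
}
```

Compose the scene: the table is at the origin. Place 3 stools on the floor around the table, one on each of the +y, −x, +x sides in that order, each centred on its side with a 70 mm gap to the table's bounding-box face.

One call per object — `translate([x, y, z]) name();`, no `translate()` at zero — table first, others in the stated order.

table();
translate([159, 690, 0]) stool();
translate([-384, 140, 0]) stool();
translate([702, 140, 0]) stool();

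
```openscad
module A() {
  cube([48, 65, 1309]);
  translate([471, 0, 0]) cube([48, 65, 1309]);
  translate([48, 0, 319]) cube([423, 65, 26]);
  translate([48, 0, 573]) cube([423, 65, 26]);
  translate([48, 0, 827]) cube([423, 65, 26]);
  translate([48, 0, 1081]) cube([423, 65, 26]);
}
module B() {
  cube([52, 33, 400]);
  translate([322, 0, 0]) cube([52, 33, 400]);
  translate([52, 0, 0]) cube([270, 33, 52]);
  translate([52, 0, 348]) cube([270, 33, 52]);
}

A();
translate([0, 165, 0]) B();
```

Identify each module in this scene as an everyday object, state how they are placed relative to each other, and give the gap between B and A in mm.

The picture frame's nearest face is 100 mm from the ladder's +y face.

A is a ladder. B is a picture frame. The picture frame is on the floor beside the ladder on its +y side. The gap between the picture frame and the ladder is 100 mm.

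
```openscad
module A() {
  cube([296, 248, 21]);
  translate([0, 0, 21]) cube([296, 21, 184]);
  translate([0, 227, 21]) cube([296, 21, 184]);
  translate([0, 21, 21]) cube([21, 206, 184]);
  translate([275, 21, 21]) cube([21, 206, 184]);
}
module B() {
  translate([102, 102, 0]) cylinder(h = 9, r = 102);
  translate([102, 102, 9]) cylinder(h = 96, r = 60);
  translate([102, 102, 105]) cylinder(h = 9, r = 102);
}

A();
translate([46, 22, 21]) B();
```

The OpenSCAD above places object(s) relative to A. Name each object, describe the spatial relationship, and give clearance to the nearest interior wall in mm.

A is an open box. B is a spool. The spool sits inside the open box, centred. The clearance to the nearest interior wall is 1 mm.

Clearances: x = 25, y = 1; minimum 1 mm.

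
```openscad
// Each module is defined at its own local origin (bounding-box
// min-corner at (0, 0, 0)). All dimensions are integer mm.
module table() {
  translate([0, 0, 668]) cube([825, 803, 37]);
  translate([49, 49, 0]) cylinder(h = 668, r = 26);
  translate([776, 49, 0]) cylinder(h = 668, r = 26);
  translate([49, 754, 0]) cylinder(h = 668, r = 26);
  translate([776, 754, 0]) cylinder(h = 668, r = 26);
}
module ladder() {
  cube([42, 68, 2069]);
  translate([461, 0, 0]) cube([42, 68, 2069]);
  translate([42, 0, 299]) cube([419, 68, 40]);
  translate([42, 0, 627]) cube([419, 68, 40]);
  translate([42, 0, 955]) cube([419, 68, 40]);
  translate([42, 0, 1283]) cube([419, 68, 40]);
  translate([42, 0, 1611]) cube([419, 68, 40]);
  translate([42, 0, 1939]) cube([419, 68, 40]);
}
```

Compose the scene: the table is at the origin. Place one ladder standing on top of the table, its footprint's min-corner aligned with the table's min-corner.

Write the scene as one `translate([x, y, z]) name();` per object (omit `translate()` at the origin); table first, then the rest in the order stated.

table();
translate([0, 0, 705]) ladder();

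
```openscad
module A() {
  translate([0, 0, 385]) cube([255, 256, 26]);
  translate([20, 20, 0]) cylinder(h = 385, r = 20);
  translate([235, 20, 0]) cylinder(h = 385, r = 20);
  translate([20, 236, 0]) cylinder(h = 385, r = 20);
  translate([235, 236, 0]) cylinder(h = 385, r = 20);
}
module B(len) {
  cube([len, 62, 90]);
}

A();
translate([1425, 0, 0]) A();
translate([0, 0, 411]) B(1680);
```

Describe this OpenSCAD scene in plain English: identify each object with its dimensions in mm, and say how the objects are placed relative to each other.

A is a four-legged stool. The seat is 255×256 mm, 26 mm thick, top at z = 411 mm. It stands on four round legs, each 40 mm in diameter, from z = 0 to the seat underside, each leg's axis is inset half a diameter from the nearest pair of seat edges (so the leg's bounding box is flush with the corner).

B is a rectangular beam 1680 mm long (x), 62 mm deep (y), 90 mm thick (z).

The beam spans the tops of two stools placed 1170 mm apart, resting at z = 411 mm.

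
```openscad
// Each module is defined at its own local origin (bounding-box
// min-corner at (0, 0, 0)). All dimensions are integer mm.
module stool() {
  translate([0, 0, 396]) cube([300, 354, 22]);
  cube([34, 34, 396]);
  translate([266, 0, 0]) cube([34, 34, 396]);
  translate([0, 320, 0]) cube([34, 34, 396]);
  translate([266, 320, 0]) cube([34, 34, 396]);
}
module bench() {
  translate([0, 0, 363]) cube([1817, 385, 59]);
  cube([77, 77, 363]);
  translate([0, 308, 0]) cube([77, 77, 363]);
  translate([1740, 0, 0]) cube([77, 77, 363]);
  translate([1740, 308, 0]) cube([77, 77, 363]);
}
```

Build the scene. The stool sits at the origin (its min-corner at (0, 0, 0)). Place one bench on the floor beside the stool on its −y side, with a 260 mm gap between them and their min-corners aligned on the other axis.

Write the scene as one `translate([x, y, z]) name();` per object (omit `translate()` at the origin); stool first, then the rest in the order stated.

stool();
translate([0, -645, 0]) bench();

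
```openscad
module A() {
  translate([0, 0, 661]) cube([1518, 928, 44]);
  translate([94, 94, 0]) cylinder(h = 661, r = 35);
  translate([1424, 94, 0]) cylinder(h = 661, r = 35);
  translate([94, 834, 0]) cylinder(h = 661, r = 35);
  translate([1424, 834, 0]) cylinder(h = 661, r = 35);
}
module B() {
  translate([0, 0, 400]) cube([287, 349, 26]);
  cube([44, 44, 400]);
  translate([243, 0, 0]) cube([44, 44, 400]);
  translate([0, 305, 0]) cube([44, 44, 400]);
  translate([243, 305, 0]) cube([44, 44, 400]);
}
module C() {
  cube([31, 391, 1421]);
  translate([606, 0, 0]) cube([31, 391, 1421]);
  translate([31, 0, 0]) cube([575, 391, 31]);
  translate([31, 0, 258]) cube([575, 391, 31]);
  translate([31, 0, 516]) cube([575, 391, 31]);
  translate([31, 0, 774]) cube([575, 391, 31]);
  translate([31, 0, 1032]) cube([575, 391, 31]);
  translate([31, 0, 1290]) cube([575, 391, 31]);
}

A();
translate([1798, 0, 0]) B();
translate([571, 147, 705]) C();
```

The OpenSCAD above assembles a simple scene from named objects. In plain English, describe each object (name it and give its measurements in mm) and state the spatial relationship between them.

A is a rectangular dining table. The top is 1518×928×44 mm with its upper surface at z = 705 mm. It stands on four round legs of 70 mm diameter, each leg's bounding box inset 59 mm from the nearest pair of top edges, running from the floor to the underside of the top.

B is a four-legged stool. The seat is a 287×349×26 mm slab whose top surface is at z = 426 mm; four square legs, each 44×44 mm in cross-section, run from the floor (z = 0) to the underside of the seat, each flush with a corner of the seat.

C is an open bookshelf. Two side panels, each 31 mm thick, 391 mm deep and 1421 mm tall, stand 637 mm apart (outside-to-outside). Between them sit 6 shelves, each 31 mm thick and 391 mm deep, spanning the full gap between the sides. The bottom shelf rests on the floor (its underside at z = 0) and the clear gap between one shelf's top and the next shelf's underside is 227 mm.

The stool is on the floor beside the table on its +x side. The bookshelf is on top of the table.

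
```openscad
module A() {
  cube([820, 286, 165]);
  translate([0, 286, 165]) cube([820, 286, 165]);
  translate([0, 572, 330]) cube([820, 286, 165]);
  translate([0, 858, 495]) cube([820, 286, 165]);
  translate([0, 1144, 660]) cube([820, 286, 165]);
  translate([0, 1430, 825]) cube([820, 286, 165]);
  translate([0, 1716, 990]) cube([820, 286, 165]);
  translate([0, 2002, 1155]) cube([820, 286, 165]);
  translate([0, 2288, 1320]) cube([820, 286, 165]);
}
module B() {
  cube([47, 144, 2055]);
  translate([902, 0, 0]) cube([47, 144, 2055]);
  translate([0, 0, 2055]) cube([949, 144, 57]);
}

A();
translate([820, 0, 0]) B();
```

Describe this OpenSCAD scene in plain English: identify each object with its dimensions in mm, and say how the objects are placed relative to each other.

A is a straight staircase of 9 solid steps. Each step is 820 mm wide (x), 286 mm deep (y, the going) and 165 mm tall (the rise). The first step rests on the floor; each subsequent step sits one going further in +y and one rise higher in +z, directly behind and above the previous step with no overlap.

B is a rectangular door frame: two vertical jambs of 47×144 mm section, 2055 mm tall, with a clear opening 855 mm wide between their inner faces. A header 57 mm tall and 144 mm deep lies on top of the jambs and spans the full outside width.

The door frame is against the staircase's +x side, with their −y faces flush.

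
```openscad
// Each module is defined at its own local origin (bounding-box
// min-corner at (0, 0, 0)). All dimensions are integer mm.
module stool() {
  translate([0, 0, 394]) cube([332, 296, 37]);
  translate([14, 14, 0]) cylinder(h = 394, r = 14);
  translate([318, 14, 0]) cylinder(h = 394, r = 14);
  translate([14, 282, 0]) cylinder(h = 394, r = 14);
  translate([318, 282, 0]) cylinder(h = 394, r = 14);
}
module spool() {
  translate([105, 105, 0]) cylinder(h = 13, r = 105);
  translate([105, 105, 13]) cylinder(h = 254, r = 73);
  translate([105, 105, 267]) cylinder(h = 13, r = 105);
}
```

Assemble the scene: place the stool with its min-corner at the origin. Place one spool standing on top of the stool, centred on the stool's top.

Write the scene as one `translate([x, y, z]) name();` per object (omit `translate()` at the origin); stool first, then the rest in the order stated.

stool();
translate([61, 43, 431]) spool();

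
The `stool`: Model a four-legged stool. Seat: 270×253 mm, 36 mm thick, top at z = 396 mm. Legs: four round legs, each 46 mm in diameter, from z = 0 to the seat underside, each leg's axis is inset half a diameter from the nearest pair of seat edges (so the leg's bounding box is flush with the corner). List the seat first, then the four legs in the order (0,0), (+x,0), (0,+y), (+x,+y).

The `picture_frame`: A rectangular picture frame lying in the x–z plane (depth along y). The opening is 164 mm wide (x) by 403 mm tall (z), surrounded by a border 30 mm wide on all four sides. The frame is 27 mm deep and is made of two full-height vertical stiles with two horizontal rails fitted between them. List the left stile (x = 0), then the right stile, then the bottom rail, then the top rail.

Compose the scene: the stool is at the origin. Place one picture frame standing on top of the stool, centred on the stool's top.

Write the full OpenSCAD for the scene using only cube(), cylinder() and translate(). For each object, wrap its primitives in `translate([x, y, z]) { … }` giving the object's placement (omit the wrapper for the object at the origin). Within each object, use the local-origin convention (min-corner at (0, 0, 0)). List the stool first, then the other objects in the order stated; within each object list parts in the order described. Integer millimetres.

translate([0, 0, 360]) cube([270, 253, 36]);
translate([23, 23, 0]) cylinder(h = 360, r = 23);
translate([247, 23, 0]) cylinder(h = 360, r = 23);
translate([23, 230, 0]) cylinder(h = 360, r = 23);
translate([247, 230, 0]) cylinder(h = 360, r = 23);
translate([23, 113, 396]) {
  cube([30, 27, 463]);
  translate([194, 0, 0]) cube([30, 27, 463]);
  translate([30, 0, 0]) cube([164, 27, 30]);
  translate([30, 0, 433]) cube([164, 27, 30]);
}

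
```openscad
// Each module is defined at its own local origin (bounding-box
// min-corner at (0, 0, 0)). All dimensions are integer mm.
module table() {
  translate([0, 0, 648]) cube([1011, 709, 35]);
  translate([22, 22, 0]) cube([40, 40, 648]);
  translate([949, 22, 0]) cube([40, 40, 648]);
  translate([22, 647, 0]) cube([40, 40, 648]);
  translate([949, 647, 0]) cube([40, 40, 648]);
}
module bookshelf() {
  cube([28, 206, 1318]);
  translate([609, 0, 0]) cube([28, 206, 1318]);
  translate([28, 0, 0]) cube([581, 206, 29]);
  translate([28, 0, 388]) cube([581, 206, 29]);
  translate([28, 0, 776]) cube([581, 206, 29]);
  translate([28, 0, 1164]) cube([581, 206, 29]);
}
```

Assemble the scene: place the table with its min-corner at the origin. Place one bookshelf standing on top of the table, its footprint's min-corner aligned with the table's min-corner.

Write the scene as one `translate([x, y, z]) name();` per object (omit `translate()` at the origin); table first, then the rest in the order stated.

table();
translate([0, 0, 683]) bookshelf();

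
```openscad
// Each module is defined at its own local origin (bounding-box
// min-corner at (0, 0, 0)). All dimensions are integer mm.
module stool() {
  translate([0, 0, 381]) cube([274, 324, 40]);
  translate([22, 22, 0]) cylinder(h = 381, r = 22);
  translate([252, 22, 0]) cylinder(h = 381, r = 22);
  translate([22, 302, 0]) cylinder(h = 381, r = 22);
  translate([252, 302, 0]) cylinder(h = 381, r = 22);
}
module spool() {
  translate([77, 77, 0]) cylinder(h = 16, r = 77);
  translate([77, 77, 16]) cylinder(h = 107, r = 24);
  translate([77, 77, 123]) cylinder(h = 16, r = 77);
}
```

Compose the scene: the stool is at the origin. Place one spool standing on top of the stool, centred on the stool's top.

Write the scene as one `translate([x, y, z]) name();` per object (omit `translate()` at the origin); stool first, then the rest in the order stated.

stool();
translate([60, 85, 421]) spool();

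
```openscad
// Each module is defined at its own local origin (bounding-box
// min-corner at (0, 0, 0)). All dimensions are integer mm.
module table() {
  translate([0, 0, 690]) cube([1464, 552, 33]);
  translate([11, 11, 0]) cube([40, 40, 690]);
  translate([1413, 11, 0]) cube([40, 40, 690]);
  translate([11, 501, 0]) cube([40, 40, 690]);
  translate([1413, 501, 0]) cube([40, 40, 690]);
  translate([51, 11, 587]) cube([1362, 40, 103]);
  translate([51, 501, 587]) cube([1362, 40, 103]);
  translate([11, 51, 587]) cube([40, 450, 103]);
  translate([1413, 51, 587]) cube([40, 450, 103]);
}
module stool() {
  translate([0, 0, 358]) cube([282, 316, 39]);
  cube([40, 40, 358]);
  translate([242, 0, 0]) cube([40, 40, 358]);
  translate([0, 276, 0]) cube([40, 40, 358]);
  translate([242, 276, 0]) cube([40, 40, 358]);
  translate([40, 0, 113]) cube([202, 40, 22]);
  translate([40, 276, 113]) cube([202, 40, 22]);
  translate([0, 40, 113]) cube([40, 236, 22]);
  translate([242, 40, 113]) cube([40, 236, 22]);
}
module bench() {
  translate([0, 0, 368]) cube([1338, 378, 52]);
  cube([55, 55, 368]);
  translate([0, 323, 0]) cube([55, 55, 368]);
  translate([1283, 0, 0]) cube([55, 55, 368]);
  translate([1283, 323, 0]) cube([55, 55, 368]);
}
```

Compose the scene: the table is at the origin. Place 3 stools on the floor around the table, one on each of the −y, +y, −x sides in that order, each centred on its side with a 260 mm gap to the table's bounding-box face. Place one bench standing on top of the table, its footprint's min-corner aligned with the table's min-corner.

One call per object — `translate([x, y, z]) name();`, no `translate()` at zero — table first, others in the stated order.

table();
translate([591, -576, 0]) stool();
translate([591, 812, 0]) stool();
translate([-542, 118, 0]) stool();
translate([0, 0, 723]) bench();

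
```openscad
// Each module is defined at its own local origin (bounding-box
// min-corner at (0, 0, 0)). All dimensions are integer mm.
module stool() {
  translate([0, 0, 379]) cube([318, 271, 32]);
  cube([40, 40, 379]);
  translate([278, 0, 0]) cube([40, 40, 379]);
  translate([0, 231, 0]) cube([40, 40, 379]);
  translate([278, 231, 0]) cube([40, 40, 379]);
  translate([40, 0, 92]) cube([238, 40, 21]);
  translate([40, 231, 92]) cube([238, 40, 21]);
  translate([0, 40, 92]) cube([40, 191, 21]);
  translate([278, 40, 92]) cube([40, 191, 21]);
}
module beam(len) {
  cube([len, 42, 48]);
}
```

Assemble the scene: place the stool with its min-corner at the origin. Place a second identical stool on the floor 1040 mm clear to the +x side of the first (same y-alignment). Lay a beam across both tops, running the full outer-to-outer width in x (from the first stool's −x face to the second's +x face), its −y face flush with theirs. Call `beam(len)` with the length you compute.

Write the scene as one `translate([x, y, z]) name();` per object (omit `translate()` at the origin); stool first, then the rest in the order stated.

stool();
translate([1358, 0, 0]) stool();
translate([0, 0, 411]) beam(1676);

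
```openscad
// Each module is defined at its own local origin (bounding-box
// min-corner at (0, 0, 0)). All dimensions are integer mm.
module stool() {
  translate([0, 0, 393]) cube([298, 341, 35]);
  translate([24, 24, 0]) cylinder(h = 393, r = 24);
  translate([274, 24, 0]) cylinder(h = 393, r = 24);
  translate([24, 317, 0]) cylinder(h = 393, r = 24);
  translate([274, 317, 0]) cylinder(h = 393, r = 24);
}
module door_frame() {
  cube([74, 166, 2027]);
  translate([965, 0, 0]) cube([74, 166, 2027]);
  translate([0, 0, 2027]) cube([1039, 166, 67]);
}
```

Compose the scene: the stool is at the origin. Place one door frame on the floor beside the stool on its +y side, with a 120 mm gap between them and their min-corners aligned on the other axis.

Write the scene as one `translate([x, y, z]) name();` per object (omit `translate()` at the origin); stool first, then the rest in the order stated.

stool();
translate([0, 461, 0]) door_frame();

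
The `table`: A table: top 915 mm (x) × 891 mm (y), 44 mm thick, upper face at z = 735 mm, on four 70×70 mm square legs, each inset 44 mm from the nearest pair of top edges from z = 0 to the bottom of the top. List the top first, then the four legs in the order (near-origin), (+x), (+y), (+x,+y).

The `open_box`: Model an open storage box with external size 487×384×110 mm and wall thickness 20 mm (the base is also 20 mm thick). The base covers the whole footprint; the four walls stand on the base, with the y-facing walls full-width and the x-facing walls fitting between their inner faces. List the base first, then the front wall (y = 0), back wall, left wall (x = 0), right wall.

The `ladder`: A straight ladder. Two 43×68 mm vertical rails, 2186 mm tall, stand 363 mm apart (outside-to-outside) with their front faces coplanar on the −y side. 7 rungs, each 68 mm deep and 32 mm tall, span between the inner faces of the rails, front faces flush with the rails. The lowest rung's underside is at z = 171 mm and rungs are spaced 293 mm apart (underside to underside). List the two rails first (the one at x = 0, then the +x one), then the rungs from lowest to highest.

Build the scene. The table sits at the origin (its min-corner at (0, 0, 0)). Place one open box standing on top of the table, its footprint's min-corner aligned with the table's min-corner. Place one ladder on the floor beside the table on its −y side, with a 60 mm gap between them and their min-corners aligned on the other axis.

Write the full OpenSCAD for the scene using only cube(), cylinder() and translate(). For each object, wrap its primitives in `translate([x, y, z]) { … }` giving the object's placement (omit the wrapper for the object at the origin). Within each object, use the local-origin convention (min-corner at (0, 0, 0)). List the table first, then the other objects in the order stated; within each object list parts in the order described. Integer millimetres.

translate([0, 0, 691]) cube([915, 891, 44]);
translate([44, 44, 0]) cube([70, 70, 691]);
translate([801, 44, 0]) cube([70, 70, 691]);
translate([44, 777, 0]) cube([70, 70, 691]);
translate([801, 777, 0]) cube([70, 70, 691]);
translate([0, 0, 735]) {
  cube([487, 384, 20]);
  translate([0, 0, 20]) cube([487, 20, 90]);
  translate([0, 364, 20]) cube([487, 20, 90]);
  translate([0, 20, 20]) cube([20, 344, 90]);
  translate([467, 20, 20]) cube([20, 344, 90]);
}
translate([0, -128, 0]) {
  cube([43, 68, 2186]);
  translate([320, 0, 0]) cube([43, 68, 2186]);
  translate([43, 0, 171]) cube([277, 68, 32]);
  translate([43, 0, 464]) cube([277, 68, 32]);
  translate([43, 0, 757]) cube([277, 68, 32]);
  translate([43, 0, 1050]) cube([277, 68, 32]);
  translate([43, 0, 1343]) cube([277, 68, 32]);
  translate([43, 0, 1636]) cube([277, 68, 32]);
  translate([43, 0, 1929]) cube([277, 68, 32]);
}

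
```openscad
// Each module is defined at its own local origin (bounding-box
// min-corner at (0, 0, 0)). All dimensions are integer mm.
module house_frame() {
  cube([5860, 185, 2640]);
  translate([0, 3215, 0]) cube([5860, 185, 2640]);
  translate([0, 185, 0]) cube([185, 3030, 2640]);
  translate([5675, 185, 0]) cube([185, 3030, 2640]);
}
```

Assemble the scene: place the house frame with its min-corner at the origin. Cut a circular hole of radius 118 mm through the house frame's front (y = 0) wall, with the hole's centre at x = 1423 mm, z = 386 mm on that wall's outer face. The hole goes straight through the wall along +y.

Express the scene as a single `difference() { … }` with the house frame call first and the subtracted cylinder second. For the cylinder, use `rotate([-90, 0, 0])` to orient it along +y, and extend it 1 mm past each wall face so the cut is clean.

difference() {
  house_frame();
  translate([1423, -1, 386]) rotate([-90, 0, 0]) cylinder(h = 187, r = 118);
}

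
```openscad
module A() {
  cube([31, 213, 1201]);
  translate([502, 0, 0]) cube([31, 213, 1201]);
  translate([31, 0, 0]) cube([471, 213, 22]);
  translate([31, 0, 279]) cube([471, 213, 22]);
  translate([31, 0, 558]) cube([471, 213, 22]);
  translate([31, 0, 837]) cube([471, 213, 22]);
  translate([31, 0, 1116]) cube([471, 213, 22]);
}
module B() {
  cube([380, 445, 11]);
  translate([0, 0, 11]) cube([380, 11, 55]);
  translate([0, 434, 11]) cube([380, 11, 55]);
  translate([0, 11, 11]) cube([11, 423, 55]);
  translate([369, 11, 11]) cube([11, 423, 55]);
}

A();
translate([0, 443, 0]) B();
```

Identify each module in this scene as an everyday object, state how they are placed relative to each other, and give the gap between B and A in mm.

The open box's nearest face is 230 mm from the bookshelf's +y face.

A is a bookshelf. B is an open box. The open box is on the floor beside the bookshelf on its +y side. The gap between the open box and the bookshelf is 230 mm.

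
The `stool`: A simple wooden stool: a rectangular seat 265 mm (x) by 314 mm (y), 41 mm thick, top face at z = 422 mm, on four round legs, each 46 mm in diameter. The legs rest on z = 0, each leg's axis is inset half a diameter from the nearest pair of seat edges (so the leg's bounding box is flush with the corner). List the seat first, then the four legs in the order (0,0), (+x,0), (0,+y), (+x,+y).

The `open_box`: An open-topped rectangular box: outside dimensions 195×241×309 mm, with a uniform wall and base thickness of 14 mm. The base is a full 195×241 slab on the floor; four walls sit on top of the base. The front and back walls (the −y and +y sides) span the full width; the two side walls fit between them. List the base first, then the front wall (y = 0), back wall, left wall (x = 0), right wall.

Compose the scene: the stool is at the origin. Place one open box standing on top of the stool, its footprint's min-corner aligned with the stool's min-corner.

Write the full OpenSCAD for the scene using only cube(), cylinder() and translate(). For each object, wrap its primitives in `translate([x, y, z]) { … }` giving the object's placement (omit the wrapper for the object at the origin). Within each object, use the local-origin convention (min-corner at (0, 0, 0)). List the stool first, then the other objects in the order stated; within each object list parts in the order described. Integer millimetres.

translate([0, 0, 381]) cube([265, 314, 41]);
translate([23, 23, 0]) cylinder(h = 381, r = 23);
translate([242, 23, 0]) cylinder(h = 381, r = 23);
translate([23, 291, 0]) cylinder(h = 381, r = 23);
translate([242, 291, 0]) cylinder(h = 381, r = 23);
translate([0, 0, 422]) {
  cube([195, 241, 14]);
  translate([0, 0, 14]) cube([195, 14, 295]);
  translate([0, 227, 14]) cube([195, 14, 295]);
  translate([0, 14, 14]) cube([14, 213, 295]);
  translate([181, 14, 14]) cube([14, 213, 295]);
}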